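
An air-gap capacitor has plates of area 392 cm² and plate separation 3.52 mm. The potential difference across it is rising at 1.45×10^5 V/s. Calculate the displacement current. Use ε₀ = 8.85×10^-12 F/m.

1.43×10^-5 A

The field between the plates is E = V/d, so dE/dt = (1.45×10^5)/(3.52×10^-3 m) = 4.119×10^7 V/(m·s).
I_d = ε₀ A (dE/dt) = (8.85×10^-12)(0.0392)(4.119×10^7) = 1.43×10^-5 A.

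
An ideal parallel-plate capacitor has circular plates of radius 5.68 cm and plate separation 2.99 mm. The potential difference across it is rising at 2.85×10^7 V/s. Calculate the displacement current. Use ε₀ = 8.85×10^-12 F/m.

C = ε₀A/d = (8.85×10^-12)(0.01014)/(2.99×10^-3) = 3.001×10^-11 F.
I_d = C dV/dt = (3.001×10^-11)(2.85×10^7) = 8.55×10^-4 A.

8.55×10^-4 A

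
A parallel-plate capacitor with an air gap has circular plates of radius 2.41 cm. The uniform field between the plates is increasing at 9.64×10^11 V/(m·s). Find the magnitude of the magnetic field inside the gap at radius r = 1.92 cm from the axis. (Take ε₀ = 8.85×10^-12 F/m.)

I_d = ε₀ dΦ_E/dt = ε₀ πR² (dE/dt) = (8.85×10^-12)(1.825×10^-3)(9.64×10^11) = 0.01557 A through the full plate area.
For r < R the Ampère–Maxwell law gives B(2πr) = μ₀ I_d (r²/R²), so B = μ₀ I_d r/(2πR²) = (4π×10^-7)(0.01557)(0.0192)/(2π·0.0241²) = 1.03×10^-7 T.

1.03×10^-7 T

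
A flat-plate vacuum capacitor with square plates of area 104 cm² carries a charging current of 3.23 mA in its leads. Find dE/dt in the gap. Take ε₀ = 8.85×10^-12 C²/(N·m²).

3.51×10^10 V/(m·s)

Charge continuity gives I_d = I = 3.23×10^-3 A between the plates.
Inverting I_d = ε₀ A dE/dt gives dE/dt = 3.23×10^-3 / (8.85×10^-12 · 0.0104) = 3.51×10^10 V/(m·s).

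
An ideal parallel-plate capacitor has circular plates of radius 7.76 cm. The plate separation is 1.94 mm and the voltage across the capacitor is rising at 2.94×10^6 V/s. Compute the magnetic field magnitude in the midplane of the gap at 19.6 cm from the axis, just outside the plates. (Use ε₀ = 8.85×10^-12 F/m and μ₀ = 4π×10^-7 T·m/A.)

With E = V/d, dE/dt = 1.515×10^9 V/(m·s) and πR² = 0.01892 m², giving I_d = ε₀ πR² dE/dt = 2.537×10^-4 A.
Outside the plates the loop encloses all of I_d, so B·2πr = μ₀ I_d and B = 2.59×10^-10 T.

2.59×10^-10 T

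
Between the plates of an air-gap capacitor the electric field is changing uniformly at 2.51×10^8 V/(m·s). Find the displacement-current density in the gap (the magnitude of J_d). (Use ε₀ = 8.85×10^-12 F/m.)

J_d = ε₀ ∂E/∂t, so J_d = 2.22×10^-3 A/m².

2.22×10^-3 A/m²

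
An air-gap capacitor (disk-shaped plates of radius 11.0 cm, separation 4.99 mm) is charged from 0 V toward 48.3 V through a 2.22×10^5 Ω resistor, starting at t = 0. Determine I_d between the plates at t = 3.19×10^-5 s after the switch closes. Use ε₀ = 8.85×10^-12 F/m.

2.58×10^-5 A

With C = ε₀A/d = (8.85×10^-12)(0.03801)/(4.99×10^-3) = 6.741×10^-11 F, the time constant is τ = RC = 1.497×10^-5 s, so t/τ = 2.131 and e^(−t/τ) = 0.1187.
I_d = I_cond = (V₀/R) e^(−t/τ) = (2.176×10^-4)(0.1187) = 2.58×10^-5 A.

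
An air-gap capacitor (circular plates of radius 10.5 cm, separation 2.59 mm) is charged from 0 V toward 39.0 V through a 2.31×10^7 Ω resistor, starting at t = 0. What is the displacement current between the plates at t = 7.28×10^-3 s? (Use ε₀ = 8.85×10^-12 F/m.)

1.18×10^-7 A

With C = ε₀A/d = (8.85×10^-12)(0.03464)/(2.59×10^-3) = 1.184×10^-10 F, the time constant is τ = RC = 2.735×10^-3 s, so t/τ = 2.662 and e^(−t/τ) = 0.06981.
I_d = I_cond = (V₀/R) e^(−t/τ) = (1.688×10^-6)(0.06981) = 1.18×10^-7 A.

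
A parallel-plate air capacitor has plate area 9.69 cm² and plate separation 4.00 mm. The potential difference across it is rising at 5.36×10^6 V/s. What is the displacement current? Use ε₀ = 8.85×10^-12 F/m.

1.15×10^-5 A

The field between the plates is E = V/d, so dE/dt = (5.36×10^6)/(4.00×10^-3 m) = 1.340×10^9 V/(m·s).
I_d = ε₀ A (dE/dt) = (8.85×10^-12)(9.69×10^-4)(1.340×10^9) = 1.15×10^-5 A.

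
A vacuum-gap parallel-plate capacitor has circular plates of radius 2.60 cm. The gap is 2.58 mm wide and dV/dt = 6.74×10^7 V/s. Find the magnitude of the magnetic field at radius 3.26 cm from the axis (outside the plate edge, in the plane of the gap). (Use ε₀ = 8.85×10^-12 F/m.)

3.01×10^-9 T

dE/dt = (dV/dt)/d = 2.612×10^10 V/(m·s); I_d = ε₀(πR²)(dE/dt) = (8.85×10^-12)(2.124×10^-3)(2.612×10^10) = 4.910×10^-4 A.
For r ≥ R the full I_d is enclosed: B = μ₀ I_d/(2πr) = (4π×10^-7)(4.910×10^-4)/(2π·0.0326) = 3.01×10^-9 T.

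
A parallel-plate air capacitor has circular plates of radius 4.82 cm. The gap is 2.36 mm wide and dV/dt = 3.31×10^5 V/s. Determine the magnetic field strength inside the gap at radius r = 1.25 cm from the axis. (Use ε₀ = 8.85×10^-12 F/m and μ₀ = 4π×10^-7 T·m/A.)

dE/dt = (dV/dt)/d = 1.403×10^8 V/(m·s); I_d = ε₀(πR²)(dE/dt) = (8.85×10^-12)(7.299×10^-3)(1.403×10^8) = 9.063×10^-6 A.
An Ampèrian loop of radius r encloses a fraction (r/R)² of I_d. Then B·2πr = μ₀ I_d (r/R)², giving B = μ₀ I_d r/(2πR²) = 9.75×10^-12 T.

9.75×10^-12 T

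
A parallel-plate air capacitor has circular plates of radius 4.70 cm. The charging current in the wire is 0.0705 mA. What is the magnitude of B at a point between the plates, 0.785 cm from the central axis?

Between the plates the displacement current equals the wire current: I_d = 0.0705 mA = 7.05×10^-5 A.
∮B·dl = μ₀ I_d,enc with I_d,enc = I_d r²/R² = 1.967×10^-6 A; so B = μ₀ I_d,enc/(2πr) = 5.01×10^-11 T.

5.01×10^-11 T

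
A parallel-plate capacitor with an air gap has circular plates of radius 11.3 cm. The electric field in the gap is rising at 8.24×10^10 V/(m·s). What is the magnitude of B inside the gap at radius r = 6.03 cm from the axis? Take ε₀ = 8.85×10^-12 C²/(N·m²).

Through the whole plate area (πR² = 0.04011 m²), I_d = ε₀ πR² dE/dt = 0.02925 A.
For r < R the Ampère–Maxwell law gives B(2πr) = μ₀ I_d (r²/R²), so B = μ₀ I_d r/(2πR²) = (4π×10^-7)(0.02925)(0.0603)/(2π·0.113²) = 2.76×10^-8 T.

2.76×10^-8 T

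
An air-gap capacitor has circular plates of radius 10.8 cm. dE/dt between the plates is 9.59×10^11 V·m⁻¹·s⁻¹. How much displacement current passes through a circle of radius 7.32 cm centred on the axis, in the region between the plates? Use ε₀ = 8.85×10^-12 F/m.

0.143 A

Total displacement current: I_d = ε₀(πR²)(dE/dt) = (8.85×10^-12)(0.03664)(9.59×10^11) = 0.3110 A.
Through an area πr² the displacement current is I_d·(πr²/πR²) = I_d (r/R)² = 0.143 A.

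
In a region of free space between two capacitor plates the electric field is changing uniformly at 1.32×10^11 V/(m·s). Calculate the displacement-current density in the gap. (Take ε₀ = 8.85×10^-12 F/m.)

1.17 A/m²

The displacement-current density is ε₀ ∂E/∂t = (8.85×10^-12)(1.32×10^11) = 1.17 A/m².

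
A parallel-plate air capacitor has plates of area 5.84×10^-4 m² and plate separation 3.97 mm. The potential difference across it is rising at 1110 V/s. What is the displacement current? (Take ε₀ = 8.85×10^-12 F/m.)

1.45×10^-9 A

The field between the plates is E = V/d, so dE/dt = (1110)/(3.97×10^-3 m) = 2.796×10^5 V/(m·s).
I_d = ε₀ A (dE/dt) = (8.85×10^-12)(5.84×10^-4)(2.796×10^5) = 1.45×10^-9 A.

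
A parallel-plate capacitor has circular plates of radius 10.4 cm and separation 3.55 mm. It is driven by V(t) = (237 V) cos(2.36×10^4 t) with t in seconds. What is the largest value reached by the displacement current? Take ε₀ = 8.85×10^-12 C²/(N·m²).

C = ε₀A/d = (8.85×10^-12)(0.03398)/(3.55×10^-3) = 8.471×10^-11 F; ω = 2.36×10^4 rad/s.
I_d = C dV/dt, so |I_d|_max = C V₀ ω = (8.471×10^-11)(237)(2.36×10^4) = 4.74×10^-4 A.

4.74×10^-4 A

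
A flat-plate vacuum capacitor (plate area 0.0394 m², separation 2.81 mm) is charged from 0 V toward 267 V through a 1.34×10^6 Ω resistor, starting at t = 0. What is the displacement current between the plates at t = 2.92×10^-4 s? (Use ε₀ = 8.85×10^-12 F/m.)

With C = ε₀A/d = (8.85×10^-12)(0.0394)/(2.81×10^-3) = 1.241×10^-10 F, the time constant is τ = RC = 1.663×10^-4 s, so t/τ = 1.756 and e^(−t/τ) = 0.1727.
I_d = I_cond = (V₀/R) e^(−t/τ) = (1.993×10^-4)(0.1727) = 3.44×10^-5 A.

3.44×10^-5 A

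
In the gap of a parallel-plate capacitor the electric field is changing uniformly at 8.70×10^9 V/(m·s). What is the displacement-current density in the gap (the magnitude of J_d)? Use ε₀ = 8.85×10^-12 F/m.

0.0770 A/m²

J_d = ε₀ dE/dt = (8.85×10^-12)(8.70×10^9) = 0.0770 A/m².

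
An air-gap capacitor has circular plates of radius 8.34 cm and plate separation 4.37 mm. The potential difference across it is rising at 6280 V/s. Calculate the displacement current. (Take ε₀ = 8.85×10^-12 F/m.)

E = V/d so dE/dt = (dV/dt)/d = 1.437×10^6 V/(m·s), and I_d = ε₀ A dE/dt = (8.85×10^-12)(0.02185)(1.437×10^6) = 2.78×10^-7 A.

2.78×10^-7 A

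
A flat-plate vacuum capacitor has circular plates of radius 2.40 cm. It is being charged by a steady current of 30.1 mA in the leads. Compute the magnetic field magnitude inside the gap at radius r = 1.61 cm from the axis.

1.68×10^-7 T

No conduction current crosses the gap, so I_d there equals the 0.0301 A in the leads.
∮B·dl = μ₀ I_d,enc with I_d,enc = I_d r²/R² = 0.01355 A; so B = μ₀ I_d,enc/(2πr) = 1.68×10^-7 T.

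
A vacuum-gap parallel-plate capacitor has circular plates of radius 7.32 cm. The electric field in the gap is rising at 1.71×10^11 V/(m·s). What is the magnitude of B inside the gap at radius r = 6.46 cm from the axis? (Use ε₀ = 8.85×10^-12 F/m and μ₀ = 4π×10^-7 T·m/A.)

6.14×10^-8 T

Through the whole plate area (πR² = 0.01683 m²), I_d = ε₀ πR² dE/dt = 0.02547 A.
∮B·dl = μ₀ I_d,enc with I_d,enc = I_d r²/R² = 0.01984 A; so B = μ₀ I_d,enc/(2πr) = 6.14×10^-8 T.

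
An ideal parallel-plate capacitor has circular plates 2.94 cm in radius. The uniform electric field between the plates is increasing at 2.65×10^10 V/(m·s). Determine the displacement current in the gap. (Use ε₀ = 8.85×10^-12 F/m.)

I_d = ε₀ A (dE/dt) = (8.85×10^-12)(2.715×10^-3 m²)(2.65×10^10) = 6.37×10^-4 A.

6.37×10^-4 A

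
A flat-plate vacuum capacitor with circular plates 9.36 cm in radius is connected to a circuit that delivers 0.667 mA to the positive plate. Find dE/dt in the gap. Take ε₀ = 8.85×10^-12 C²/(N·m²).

2.74×10^9 V/(m·s)

The displacement current between the plates equals the conduction current, I_d = 0.667 mA.
Since I_d = ε₀ A dE/dt, dE/dt = I_d/(ε₀A) = (6.67×10^-4)/((8.85×10^-12)(0.02752)) = 2.74×10^9 V/(m·s).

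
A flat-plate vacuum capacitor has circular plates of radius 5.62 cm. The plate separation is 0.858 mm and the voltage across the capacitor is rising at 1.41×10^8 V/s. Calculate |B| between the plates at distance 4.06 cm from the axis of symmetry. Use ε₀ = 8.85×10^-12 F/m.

I_d = C dV/dt with C = ε₀πR²/d = 1.024×10^-10 F, so I_d = (1.024×10^-10)(1.41×10^8) = 0.01444 A.
An Ampèrian loop of radius r encloses a fraction (r/R)² of I_d. Then B·2πr = μ₀ I_d (r/R)², giving B = μ₀ I_d r/(2πR²) = 3.71×10^-8 T.

3.71×10^-8 T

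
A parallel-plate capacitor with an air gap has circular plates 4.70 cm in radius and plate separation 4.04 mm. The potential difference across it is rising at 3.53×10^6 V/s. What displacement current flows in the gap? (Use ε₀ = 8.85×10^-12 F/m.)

5.37×10^-5 A

E = V/d so dE/dt = (dV/dt)/d = 8.738×10^8 V/(m·s), and I_d = ε₀ A dE/dt = (8.85×10^-12)(6.940×10^-3)(8.738×10^8) = 5.37×10^-5 A.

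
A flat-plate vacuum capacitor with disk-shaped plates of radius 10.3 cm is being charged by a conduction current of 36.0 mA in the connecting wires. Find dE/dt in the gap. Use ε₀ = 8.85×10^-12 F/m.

1.22×10^11 V/(m·s)

By continuity, I_d in the gap equals the 36.0 mA flowing in the wire.
Since I_d = ε₀ A dE/dt, dE/dt = I_d/(ε₀A) = (0.0360)/((8.85×10^-12)(0.03333)) = 1.22×10^11 V/(m·s).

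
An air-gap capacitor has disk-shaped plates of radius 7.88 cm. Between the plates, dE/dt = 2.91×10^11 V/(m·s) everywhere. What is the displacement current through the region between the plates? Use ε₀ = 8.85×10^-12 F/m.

I_d = ε₀ A (dE/dt) = (8.85×10^-12)(0.01951 m²)(2.91×10^11) = 0.0502 A.

0.0502 A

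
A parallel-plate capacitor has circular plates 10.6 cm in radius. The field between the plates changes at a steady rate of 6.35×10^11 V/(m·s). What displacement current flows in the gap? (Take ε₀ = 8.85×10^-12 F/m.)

0.198 A

With a uniform field, Φ_E = EA, so I_d = ε₀ A dE/dt = 0.198 A.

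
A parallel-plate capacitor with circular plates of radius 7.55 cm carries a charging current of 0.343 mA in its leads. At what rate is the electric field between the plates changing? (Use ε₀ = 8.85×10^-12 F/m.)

Charge continuity gives I_d = I = 3.43×10^-4 A between the plates.
Inverting I_d = ε₀ A dE/dt gives dE/dt = 3.43×10^-4 / (8.85×10^-12 · 0.01791) = 2.16×10^9 V/(m·s).

2.16×10^9 V/(m·s)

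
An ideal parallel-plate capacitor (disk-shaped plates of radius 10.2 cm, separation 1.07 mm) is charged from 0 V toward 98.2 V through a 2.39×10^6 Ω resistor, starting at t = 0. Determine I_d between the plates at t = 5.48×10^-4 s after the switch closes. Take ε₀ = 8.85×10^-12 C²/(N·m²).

1.76×10^-5 A

With C = ε₀A/d = (8.85×10^-12)(0.03269)/(1.07×10^-3) = 2.704×10^-10 F, the time constant is τ = RC = 6.463×10^-4 s, so t/τ = 0.8479 and e^(−t/τ) = 0.4283.
I_d = I_cond = (V₀/R) e^(−t/τ) = (4.109×10^-5)(0.4283) = 1.76×10^-5 A.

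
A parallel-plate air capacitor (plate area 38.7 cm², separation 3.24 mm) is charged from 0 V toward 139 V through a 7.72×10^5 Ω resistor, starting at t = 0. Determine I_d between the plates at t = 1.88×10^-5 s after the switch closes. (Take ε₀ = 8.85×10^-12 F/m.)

1.80×10^-5 A

With C = ε₀A/d = (8.85×10^-12)(3.87×10^-3)/(3.24×10^-3) = 1.057×10^-11 F, the time constant is τ = RC = 8.160×10^-6 s, so t/τ = 2.304 and e^(−t/τ) = 0.09986.
I_d = I_cond = (V₀/R) e^(−t/τ) = (1.801×10^-4)(0.09986) = 1.80×10^-5 A.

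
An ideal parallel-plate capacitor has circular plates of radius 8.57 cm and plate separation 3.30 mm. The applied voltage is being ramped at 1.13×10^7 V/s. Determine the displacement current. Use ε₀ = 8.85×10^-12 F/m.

6.99×10^-4 A

E = V/d so dE/dt = (dV/dt)/d = 3.424×10^9 V/(m·s), and I_d = ε₀ A dE/dt = (8.85×10^-12)(0.02307)(3.424×10^9) = 6.99×10^-4 A.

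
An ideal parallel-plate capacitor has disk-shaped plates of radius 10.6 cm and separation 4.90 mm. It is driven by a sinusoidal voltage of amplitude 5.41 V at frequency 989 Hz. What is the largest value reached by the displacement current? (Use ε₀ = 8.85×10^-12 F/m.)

2.14×10^-6 A

The displacement current equals the conduction current C dV/dt, which peaks at C V₀ ω.
With C = ε₀A/d = (8.85×10^-12)(0.03530)/(4.90×10^-3) = 6.376×10^-11 F and ω = 2πf = 6214 rad/s, I_d,max = (6.376×10^-11)(5.41)(6214) = 2.14×10^-6 A.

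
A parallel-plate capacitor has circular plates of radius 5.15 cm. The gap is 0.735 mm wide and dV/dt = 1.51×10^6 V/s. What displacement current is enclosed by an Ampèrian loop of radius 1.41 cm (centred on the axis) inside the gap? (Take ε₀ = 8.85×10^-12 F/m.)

1.14×10^-5 A

dE/dt = (dV/dt)/d = 2.054×10^9 V/(m·s); I_d = ε₀(πR²)(dE/dt) = (8.85×10^-12)(8.332×10^-3)(2.054×10^9) = 1.515×10^-4 A.
The field is uniform, so I_d,enc = I_d (r/R)² = (1.515×10^-4)(1.41/5.15)² = 1.14×10^-5 A.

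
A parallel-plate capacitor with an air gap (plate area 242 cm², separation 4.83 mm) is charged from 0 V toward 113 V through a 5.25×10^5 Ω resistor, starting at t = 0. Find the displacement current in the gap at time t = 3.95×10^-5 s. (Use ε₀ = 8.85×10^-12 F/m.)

C = ε₀A/d = (8.85×10^-12)(0.0242)/(4.83×10^-3) = 4.434×10^-11 F, so τ = RC = 2.328×10^-5 s.
The conduction current is I(t) = (V₀/R) e^(−t/τ), and the displacement current between the plates equals it.
t/τ = 1.697; I_d = (113/5.25×10^5) · e^(−1.697) = (2.152×10^-4)(0.1832) = 3.94×10^-5 A.

3.94×10^-5 A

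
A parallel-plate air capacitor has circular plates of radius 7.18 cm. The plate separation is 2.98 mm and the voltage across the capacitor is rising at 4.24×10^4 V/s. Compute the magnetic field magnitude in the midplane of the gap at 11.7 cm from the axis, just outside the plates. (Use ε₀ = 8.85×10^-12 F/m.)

3.49×10^-12 T

I_d = C dV/dt with C = ε₀πR²/d = 4.811×10^-11 F, so I_d = (4.811×10^-11)(4.24×10^4) = 2.040×10^-6 A.
With r > R the enclosed displacement current is the full I_d; B = μ₀ I_d / (2πr) = 3.49×10^-12 T.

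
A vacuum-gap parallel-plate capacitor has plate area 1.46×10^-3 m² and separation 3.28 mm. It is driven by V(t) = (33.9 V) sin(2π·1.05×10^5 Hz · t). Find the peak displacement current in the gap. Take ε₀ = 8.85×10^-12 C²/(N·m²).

8.81×10^-5 A

The displacement current equals the conduction current C dV/dt, which peaks at C V₀ ω.
With C = ε₀A/d = (8.85×10^-12)(1.46×10^-3)/(3.28×10^-3) = 3.939×10^-12 F and ω = 2πf = 6.597×10^5 rad/s, I_d,max = (3.939×10^-12)(33.9)(6.597×10^5) = 8.81×10^-5 A.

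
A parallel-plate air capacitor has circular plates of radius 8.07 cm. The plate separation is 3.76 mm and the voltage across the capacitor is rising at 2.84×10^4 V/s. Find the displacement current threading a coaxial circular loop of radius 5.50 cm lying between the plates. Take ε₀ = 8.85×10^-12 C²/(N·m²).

6.35×10^-7 A

With E = V/d, dE/dt = 7.553×10^6 V/(m·s) and πR² = 0.02046 m², giving I_d = ε₀ πR² dE/dt = 1.368×10^-6 A.
Since J_d is uniform, the enclosed fraction is (r/R)² = 0.4645, giving I_d,enc = 6.35×10^-7 A.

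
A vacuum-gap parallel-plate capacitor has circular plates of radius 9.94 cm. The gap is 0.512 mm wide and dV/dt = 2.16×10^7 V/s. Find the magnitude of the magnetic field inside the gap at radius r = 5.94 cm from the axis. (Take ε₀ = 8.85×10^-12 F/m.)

With E = V/d, dE/dt = 4.219×10^10 V/(m·s) and πR² = 0.03104 m², giving I_d = ε₀ πR² dE/dt = 0.01159 A.
An Ampèrian loop of radius r encloses a fraction (r/R)² of I_d. Then B·2πr = μ₀ I_d (r/R)², giving B = μ₀ I_d r/(2πR²) = 1.39×10^-8 T.

1.39×10^-8 T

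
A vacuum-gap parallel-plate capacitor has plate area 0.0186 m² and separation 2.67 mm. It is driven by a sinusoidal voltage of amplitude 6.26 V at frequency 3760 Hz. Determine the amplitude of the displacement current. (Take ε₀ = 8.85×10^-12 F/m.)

The displacement current equals the conduction current C dV/dt, which peaks at C V₀ ω.
With C = ε₀A/d = (8.85×10^-12)(0.0186)/(2.67×10^-3) = 6.165×10^-11 F and ω = 2πf = 2.362×10^4 rad/s, I_d,max = (6.165×10^-11)(6.26)(2.362×10^4) = 9.12×10^-6 A.

9.12×10^-6 A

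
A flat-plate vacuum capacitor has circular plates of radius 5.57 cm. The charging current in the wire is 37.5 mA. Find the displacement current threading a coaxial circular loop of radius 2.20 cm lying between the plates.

No conduction current crosses the gap, so I_d there equals the 0.0375 A in the leads.
The field is uniform, so I_d,enc = I_d (r/R)² = (0.0375)(2.20/5.57)² = 5.85×10^-3 A.

5.85×10^-3 A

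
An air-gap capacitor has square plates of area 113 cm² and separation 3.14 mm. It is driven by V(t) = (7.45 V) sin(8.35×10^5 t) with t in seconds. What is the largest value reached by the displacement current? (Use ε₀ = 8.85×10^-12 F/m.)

1.98×10^-4 A

(dE/dt)_max = V₀ω/d = 1.981×10^9 V/(m·s); ω = 8.35×10^5 rad/s.
I_d,max = ε₀ A (dE/dt)_max = (8.85×10^-12)(0.0113)(1.981×10^9) = 1.98×10^-4 A.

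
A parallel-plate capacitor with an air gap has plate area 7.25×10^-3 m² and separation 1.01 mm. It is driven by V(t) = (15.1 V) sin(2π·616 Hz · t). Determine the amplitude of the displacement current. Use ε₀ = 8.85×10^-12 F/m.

3.71×10^-6 A

The displacement current equals the conduction current C dV/dt, which peaks at C V₀ ω.
With C = ε₀A/d = (8.85×10^-12)(7.25×10^-3)/(1.01×10^-3) = 6.353×10^-11 F and ω = 2πf = 3870 rad/s, I_d,max = (6.353×10^-11)(15.1)(3870) = 3.71×10^-6 A.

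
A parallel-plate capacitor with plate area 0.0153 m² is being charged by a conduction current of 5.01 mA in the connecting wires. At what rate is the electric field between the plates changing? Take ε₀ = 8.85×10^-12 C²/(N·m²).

3.70×10^10 V/(m·s)

The displacement current between the plates equals the conduction current, I_d = 5.01 mA.
Then dE/dt = I_d/(ε₀A) = 3.70×10^10 V/(m·s).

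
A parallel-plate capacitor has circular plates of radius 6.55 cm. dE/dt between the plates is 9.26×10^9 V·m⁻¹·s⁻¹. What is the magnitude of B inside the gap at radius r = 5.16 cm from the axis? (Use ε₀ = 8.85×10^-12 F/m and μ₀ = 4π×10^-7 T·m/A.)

Through the whole plate area (πR² = 0.01348 m²), I_d = ε₀ πR² dE/dt = 1.105×10^-3 A.
For r < R the Ampère–Maxwell law gives B(2πr) = μ₀ I_d (r²/R²), so B = μ₀ I_d r/(2πR²) = (4π×10^-7)(1.105×10^-3)(0.0516)/(2π·0.0655²) = 2.66×10^-9 T.

2.66×10^-9 T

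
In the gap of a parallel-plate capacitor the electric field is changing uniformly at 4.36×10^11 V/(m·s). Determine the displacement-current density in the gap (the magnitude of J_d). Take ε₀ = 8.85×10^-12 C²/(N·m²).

J_d = ε₀ ∂E/∂t, so J_d = 3.86 A/m².

3.86 A/m²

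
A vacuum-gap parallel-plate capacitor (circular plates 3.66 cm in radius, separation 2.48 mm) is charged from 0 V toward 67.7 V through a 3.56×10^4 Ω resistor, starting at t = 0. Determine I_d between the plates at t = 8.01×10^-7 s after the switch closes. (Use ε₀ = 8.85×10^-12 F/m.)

4.25×10^-4 A

C = ε₀A/d = (8.85×10^-12)(4.208×10^-3)/(2.48×10^-3) = 1.502×10^-11 F and τ = RC = 5.347×10^-7 s. I_d in the gap equals the RC charging current.
I_d(t) = (V₀/R) e^(−t/τ) = 1.902×10^-3 · e^(−1.498) = 4.25×10^-4 A.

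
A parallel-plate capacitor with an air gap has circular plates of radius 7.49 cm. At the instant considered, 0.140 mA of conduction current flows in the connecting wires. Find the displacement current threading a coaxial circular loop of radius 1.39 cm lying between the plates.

4.82×10^-6 A

By continuity the displacement current in the gap matches the conduction current: I_d = 1.40×10^-4 A.
Through an area πr² the displacement current is I_d·(πr²/πR²) = I_d (r/R)² = 4.82×10^-6 A.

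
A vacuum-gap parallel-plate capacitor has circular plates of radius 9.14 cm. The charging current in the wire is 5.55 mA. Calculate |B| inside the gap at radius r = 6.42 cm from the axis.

By continuity the displacement current in the gap matches the conduction current: I_d = 5.55×10^-3 A.
An Ampèrian loop of radius r encloses a fraction (r/R)² of I_d. Then B·2πr = μ₀ I_d (r/R)², giving B = μ₀ I_d r/(2πR²) = 8.53×10^-9 T.

8.53×10^-9 T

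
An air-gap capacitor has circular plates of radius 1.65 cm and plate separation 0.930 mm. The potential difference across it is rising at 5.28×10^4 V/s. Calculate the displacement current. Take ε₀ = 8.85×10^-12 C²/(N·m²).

4.30×10^-7 A

E = V/d so dE/dt = (dV/dt)/d = 5.677×10^7 V/(m·s), and I_d = ε₀ A dE/dt = (8.85×10^-12)(8.553×10^-4)(5.677×10^7) = 4.30×10^-7 A.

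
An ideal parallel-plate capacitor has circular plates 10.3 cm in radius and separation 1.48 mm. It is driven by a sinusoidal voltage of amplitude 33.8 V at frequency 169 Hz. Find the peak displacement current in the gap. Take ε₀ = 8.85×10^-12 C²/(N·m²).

The displacement current equals the conduction current C dV/dt, which peaks at C V₀ ω.
With C = ε₀A/d = (8.85×10^-12)(0.03333)/(1.48×10^-3) = 1.993×10^-10 F and ω = 2πf = 1062 rad/s, I_d,max = (1.993×10^-10)(33.8)(1062) = 7.15×10^-6 A.

7.15×10^-6 A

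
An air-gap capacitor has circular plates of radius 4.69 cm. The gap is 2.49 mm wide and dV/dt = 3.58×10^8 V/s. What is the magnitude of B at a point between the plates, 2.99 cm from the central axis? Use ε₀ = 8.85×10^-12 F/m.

dE/dt = (dV/dt)/d = 1.438×10^11 V/(m·s); I_d = ε₀(πR²)(dE/dt) = (8.85×10^-12)(6.910×10^-3)(1.438×10^11) = 8.794×10^-3 A.
∮B·dl = μ₀ I_d,enc with I_d,enc = I_d r²/R² = 3.574×10^-3 A; so B = μ₀ I_d,enc/(2πr) = 2.39×10^-8 T.

2.39×10^-8 T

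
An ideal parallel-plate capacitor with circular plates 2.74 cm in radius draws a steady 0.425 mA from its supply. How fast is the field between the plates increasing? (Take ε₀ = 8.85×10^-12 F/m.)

2.04×10^10 V/(m·s)

Charge continuity gives I_d = I = 4.25×10^-4 A between the plates.
Then dE/dt = I_d/(ε₀A) = 2.04×10^10 V/(m·s).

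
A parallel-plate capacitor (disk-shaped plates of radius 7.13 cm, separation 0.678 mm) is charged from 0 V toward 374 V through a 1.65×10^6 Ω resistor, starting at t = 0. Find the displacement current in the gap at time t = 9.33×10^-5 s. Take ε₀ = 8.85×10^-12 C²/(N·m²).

1.73×10^-4 A

C = ε₀A/d = (8.85×10^-12)(0.01597)/(6.78×10^-4) = 2.085×10^-10 F, so τ = RC = 3.440×10^-4 s.
The conduction current is I(t) = (V₀/R) e^(−t/τ), and the displacement current between the plates equals it.
t/τ = 0.2712; I_d = (374/1.65×10^6) · e^(−0.2712) = (2.267×10^-4)(0.7625) = 1.73×10^-4 A.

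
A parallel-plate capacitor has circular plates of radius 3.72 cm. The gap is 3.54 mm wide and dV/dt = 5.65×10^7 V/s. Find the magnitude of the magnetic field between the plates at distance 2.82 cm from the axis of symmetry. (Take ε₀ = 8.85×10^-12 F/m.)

2.50×10^-9 T

I_d = C dV/dt with C = ε₀πR²/d = 1.087×10^-11 F, so I_d = (1.087×10^-11)(5.65×10^7) = 6.142×10^-4 A.
An Ampèrian loop of radius r encloses a fraction (r/R)² of I_d. Then B·2πr = μ₀ I_d (r/R)², giving B = μ₀ I_d r/(2πR²) = 2.50×10^-9 T.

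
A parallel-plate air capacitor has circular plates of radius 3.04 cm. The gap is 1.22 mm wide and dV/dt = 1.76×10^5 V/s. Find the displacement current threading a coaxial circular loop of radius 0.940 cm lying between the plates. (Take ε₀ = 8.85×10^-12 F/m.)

3.54×10^-7 A

I_d = C dV/dt with C = ε₀πR²/d = 2.106×10^-11 F, so I_d = (2.106×10^-11)(1.76×10^5) = 3.707×10^-6 A.
Through an area πr² the displacement current is I_d·(πr²/πR²) = I_d (r/R)² = 3.54×10^-7 A.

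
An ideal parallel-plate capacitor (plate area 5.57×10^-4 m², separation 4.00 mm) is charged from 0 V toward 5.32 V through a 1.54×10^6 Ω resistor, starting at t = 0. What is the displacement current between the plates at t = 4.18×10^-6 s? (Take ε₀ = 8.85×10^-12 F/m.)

With C = ε₀A/d = (8.85×10^-12)(5.57×10^-4)/(4.00×10^-3) = 1.232×10^-12 F, the time constant is τ = RC = 1.897×10^-6 s, so t/τ = 2.203 and e^(−t/τ) = 0.1105.
I_d = I_cond = (V₀/R) e^(−t/τ) = (3.455×10^-6)(0.1105) = 3.82×10^-7 A.

3.82×10^-7 A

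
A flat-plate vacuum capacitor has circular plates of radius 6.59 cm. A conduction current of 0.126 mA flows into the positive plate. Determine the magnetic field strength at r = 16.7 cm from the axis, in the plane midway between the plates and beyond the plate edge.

Between the plates the displacement current equals the wire current: I_d = 0.126 mA = 1.26×10^-4 A.
With r > R the enclosed displacement current is the full I_d; B = μ₀ I_d / (2πr) = 1.51×10^-10 T.

1.51×10^-10 T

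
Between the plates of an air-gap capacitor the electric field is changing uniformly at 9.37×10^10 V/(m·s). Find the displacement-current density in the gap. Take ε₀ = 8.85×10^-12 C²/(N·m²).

0.829 A/m²

J_d = ε₀ dE/dt = (8.85×10^-12)(9.37×10^10) = 0.829 A/m².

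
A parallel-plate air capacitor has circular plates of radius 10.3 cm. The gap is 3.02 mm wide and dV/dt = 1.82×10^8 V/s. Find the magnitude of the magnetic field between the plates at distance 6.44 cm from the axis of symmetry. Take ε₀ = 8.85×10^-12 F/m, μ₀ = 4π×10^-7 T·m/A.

2.16×10^-8 T

I_d = C dV/dt with C = ε₀πR²/d = 9.767×10^-11 F, so I_d = (9.767×10^-11)(1.82×10^8) = 0.01778 A.
For r < R the Ampère–Maxwell law gives B(2πr) = μ₀ I_d (r²/R²), so B = μ₀ I_d r/(2πR²) = (4π×10^-7)(0.01778)(0.0644)/(2π·0.103²) = 2.16×10^-8 T.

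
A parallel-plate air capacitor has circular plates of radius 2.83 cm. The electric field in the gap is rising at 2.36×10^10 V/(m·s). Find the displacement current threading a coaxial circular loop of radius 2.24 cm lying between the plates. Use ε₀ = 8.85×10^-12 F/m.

3.29×10^-4 A

I_d = ε₀ dΦ_E/dt = ε₀ πR² (dE/dt) = (8.85×10^-12)(2.516×10^-3)(2.36×10^10) = 5.255×10^-4 A through the full plate area.
The field is uniform, so I_d,enc = I_d (r/R)² = (5.255×10^-4)(2.24/2.83)² = 3.29×10^-4 A.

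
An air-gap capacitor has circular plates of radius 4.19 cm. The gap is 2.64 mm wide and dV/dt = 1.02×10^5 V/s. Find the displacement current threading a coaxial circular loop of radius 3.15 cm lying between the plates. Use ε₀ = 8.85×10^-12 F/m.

1.07×10^-6 A

I_d = C dV/dt with C = ε₀πR²/d = 1.849×10^-11 F, so I_d = (1.849×10^-11)(1.02×10^5) = 1.886×10^-6 A.
Through an area πr² the displacement current is I_d·(πr²/πR²) = I_d (r/R)² = 1.07×10^-6 A.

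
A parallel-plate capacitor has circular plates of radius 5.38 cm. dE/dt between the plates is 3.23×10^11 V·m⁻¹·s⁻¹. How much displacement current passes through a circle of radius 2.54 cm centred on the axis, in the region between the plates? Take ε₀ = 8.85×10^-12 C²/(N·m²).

Total displacement current: I_d = ε₀(πR²)(dE/dt) = (8.85×10^-12)(9.093×10^-3)(3.23×10^11) = 0.02599 A.
The field is uniform, so I_d,enc = I_d (r/R)² = (0.02599)(2.54/5.38)² = 5.79×10^-3 A.

5.79×10^-3 A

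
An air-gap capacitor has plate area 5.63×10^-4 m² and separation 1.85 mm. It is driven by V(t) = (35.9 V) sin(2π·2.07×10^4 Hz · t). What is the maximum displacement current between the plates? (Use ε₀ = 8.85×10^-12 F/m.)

C = ε₀A/d = (8.85×10^-12)(5.63×10^-4)/(1.85×10^-3) = 2.693×10^-12 F; ω = 2πf = 1.301×10^5 rad/s.
I_d = C dV/dt, so |I_d|_max = C V₀ ω = (2.693×10^-12)(35.9)(1.301×10^5) = 1.26×10^-5 A.

1.26×10^-5 A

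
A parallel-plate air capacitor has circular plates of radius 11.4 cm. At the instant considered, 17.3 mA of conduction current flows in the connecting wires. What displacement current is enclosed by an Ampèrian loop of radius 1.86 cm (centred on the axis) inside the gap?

No conduction current crosses the gap, so I_d there equals the 0.0173 A in the leads.
Through an area πr² the displacement current is I_d·(πr²/πR²) = I_d (r/R)² = 4.61×10^-4 A.

4.61×10^-4 A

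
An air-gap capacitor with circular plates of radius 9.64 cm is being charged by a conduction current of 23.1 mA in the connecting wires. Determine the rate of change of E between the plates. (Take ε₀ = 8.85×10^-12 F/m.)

8.94×10^10 V/(m·s)

Charge continuity gives I_d = I = 0.0231 A between the plates.
Inverting I_d = ε₀ A dE/dt gives dE/dt = 0.0231 / (8.85×10^-12 · 0.02919) = 8.94×10^10 V/(m·s).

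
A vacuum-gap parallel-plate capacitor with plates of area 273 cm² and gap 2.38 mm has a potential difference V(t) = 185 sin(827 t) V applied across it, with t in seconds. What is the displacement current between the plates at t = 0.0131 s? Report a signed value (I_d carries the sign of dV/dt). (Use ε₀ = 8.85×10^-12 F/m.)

-2.50×10^-6 A

dV/dt = (185)(827)·cos(10.8337) = -2.466×10^4 V/s.
I_d = C dV/dt with C = ε₀A/d = (8.85×10^-12)(0.0273)/(2.38×10^-3) = 1.015×10^-10 F, so I_d = (1.015×10^-10)(-2.466×10^4) = -2.50×10^-6 A.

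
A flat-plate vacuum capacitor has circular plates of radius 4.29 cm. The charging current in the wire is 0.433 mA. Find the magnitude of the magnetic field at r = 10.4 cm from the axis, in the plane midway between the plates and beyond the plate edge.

No conduction current crosses the gap, so I_d there equals the 4.33×10^-4 A in the leads.
For r ≥ R the full I_d is enclosed: B = μ₀ I_d/(2πr) = (4π×10^-7)(4.33×10^-4)/(2π·0.104) = 8.33×10^-10 T.

8.33×10^-10 T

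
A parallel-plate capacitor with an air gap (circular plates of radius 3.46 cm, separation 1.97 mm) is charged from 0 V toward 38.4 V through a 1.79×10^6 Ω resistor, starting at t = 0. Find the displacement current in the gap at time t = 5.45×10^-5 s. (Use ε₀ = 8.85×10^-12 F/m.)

3.54×10^-6 A

C = ε₀A/d = (8.85×10^-12)(3.761×10^-3)/(1.97×10^-3) = 1.690×10^-11 F, so τ = RC = 3.025×10^-5 s.
The conduction current is I(t) = (V₀/R) e^(−t/τ), and the displacement current between the plates equals it.
t/τ = 1.802; I_d = (38.4/1.79×10^6) · e^(−1.802) = (2.145×10^-5)(0.1650) = 3.54×10^-6 A.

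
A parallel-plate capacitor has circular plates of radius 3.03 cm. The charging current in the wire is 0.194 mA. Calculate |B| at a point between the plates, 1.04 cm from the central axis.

By continuity the displacement current in the gap matches the conduction current: I_d = 1.94×10^-4 A.
An Ampèrian loop of radius r encloses a fraction (r/R)² of I_d. Then B·2πr = μ₀ I_d (r/R)², giving B = μ₀ I_d r/(2πR²) = 4.40×10^-10 T.

4.40×10^-10 T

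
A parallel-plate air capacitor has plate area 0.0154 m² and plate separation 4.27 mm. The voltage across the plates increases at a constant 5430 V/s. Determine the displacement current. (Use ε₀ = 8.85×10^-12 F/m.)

1.73×10^-7 A

The displacement current equals the charging current C dV/dt. With C = ε₀A/d = (8.85×10^-12)(0.0154)/(4.27×10^-3) = 3.192×10^-11 F, I_d = (3.192×10^-11)(5430) = 1.73×10^-7 A.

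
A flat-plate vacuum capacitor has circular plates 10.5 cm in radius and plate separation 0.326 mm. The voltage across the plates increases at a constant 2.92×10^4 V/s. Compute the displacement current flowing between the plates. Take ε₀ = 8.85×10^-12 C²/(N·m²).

2.75×10^-5 A

The displacement current equals the charging current C dV/dt. With C = ε₀A/d = (8.85×10^-12)(0.03464)/(3.26×10^-4) = 9.404×10^-10 F, I_d = (9.404×10^-10)(2.92×10^4) = 2.75×10^-5 A.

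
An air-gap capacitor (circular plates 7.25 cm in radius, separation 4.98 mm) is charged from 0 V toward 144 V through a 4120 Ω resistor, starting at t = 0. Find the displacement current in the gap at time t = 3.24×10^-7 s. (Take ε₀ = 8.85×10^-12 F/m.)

With C = ε₀A/d = (8.85×10^-12)(0.01651)/(4.98×10^-3) = 2.934×10^-11 F, the time constant is τ = RC = 1.209×10^-7 s, so t/τ = 2.680 and e^(−t/τ) = 0.06856.
I_d = I_cond = (V₀/R) e^(−t/τ) = (0.03495)(0.06856) = 2.40×10^-3 A.

2.40×10^-3 A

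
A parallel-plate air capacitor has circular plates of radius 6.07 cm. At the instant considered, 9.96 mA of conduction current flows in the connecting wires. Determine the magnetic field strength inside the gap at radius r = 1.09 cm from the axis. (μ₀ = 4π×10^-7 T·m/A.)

5.89×10^-9 T

No conduction current crosses the gap, so I_d there equals the 9.96×10^-3 A in the leads.
An Ampèrian loop of radius r encloses a fraction (r/R)² of I_d. Then B·2πr = μ₀ I_d (r/R)², giving B = μ₀ I_d r/(2πR²) = 5.89×10^-9 T.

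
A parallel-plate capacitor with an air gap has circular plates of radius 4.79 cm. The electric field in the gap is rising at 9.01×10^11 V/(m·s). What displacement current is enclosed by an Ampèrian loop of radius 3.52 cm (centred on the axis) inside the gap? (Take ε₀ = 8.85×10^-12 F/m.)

I_d = ε₀ dΦ_E/dt = ε₀ πR² (dE/dt) = (8.85×10^-12)(7.208×10^-3)(9.01×10^11) = 0.05748 A through the full plate area.
Since J_d is uniform, the enclosed fraction is (r/R)² = 0.5400, giving I_d,enc = 0.0310 A.

0.0310 A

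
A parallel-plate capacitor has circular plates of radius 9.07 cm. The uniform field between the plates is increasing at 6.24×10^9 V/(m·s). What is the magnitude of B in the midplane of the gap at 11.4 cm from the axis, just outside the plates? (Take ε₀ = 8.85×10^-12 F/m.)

Total displacement current: I_d = ε₀(πR²)(dE/dt) = (8.85×10^-12)(0.02584)(6.24×10^9) = 1.427×10^-3 A.
For r ≥ R the full I_d is enclosed: B = μ₀ I_d/(2πr) = (4π×10^-7)(1.427×10^-3)/(2π·0.114) = 2.50×10^-9 T.

2.50×10^-9 T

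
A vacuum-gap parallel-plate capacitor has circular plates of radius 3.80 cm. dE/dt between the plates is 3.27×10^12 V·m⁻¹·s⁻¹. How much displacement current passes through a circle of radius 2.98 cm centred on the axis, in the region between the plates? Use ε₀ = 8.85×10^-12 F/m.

0.0807 A

I_d = ε₀ dΦ_E/dt = ε₀ πR² (dE/dt) = (8.85×10^-12)(4.536×10^-3)(3.27×10^12) = 0.1313 A through the full plate area.
Since J_d is uniform, the enclosed fraction is (r/R)² = 0.6150, giving I_d,enc = 0.0807 A.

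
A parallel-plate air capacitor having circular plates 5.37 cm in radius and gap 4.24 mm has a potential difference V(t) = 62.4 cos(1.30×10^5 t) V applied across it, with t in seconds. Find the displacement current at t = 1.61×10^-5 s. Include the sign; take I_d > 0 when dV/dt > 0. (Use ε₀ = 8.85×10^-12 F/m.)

-1.33×10^-4 A

dV/dt = (62.4)(1.30×10^5)·−sin(2.093) = -7.031×10^6 V/s.
I_d = C dV/dt with C = ε₀A/d = (8.85×10^-12)(9.059×10^-3)/(4.24×10^-3) = 1.891×10^-11 F, so I_d = (1.891×10^-11)(-7.031×10^6) = -1.33×10^-4 A.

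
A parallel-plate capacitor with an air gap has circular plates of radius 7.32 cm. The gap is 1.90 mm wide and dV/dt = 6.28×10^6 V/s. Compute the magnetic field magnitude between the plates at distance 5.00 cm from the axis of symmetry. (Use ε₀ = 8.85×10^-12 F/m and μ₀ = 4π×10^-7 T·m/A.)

dE/dt = (dV/dt)/d = 3.305×10^9 V/(m·s); I_d = ε₀(πR²)(dE/dt) = (8.85×10^-12)(0.01683)(3.305×10^9) = 4.923×10^-4 A.
An Ampèrian loop of radius r encloses a fraction (r/R)² of I_d. Then B·2πr = μ₀ I_d (r/R)², giving B = μ₀ I_d r/(2πR²) = 9.19×10^-10 T.

9.19×10^-10 T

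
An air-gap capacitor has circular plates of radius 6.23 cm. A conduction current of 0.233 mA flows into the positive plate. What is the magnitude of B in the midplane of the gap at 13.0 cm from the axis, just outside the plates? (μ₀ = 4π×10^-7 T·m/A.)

3.58×10^-10 T

By continuity the displacement current in the gap matches the conduction current: I_d = 2.33×10^-4 A.
With r > R the enclosed displacement current is the full I_d; B = μ₀ I_d / (2πr) = 3.58×10^-10 T.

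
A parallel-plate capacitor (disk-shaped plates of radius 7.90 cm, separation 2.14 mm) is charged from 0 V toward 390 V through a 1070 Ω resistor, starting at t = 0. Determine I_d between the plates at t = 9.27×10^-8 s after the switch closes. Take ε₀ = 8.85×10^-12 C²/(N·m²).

0.125 A

C = ε₀A/d = (8.85×10^-12)(0.01961)/(2.14×10^-3) = 8.110×10^-11 F, so τ = RC = 8.678×10^-8 s.
The conduction current is I(t) = (V₀/R) e^(−t/τ), and the displacement current between the plates equals it.
t/τ = 1.068; I_d = (390/1070) · e^(−1.068) = (0.3645)(0.3437) = 0.125 A.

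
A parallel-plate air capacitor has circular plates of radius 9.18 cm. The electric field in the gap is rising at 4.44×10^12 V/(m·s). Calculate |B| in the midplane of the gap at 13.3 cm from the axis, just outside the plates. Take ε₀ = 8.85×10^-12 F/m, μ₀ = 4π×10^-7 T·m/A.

1.56×10^-6 T

Total displacement current: I_d = ε₀(πR²)(dE/dt) = (8.85×10^-12)(0.02647)(4.44×10^12) = 1.040 A.
Outside the plates the loop encloses all of I_d, so B·2πr = μ₀ I_d and B = 1.56×10^-6 T.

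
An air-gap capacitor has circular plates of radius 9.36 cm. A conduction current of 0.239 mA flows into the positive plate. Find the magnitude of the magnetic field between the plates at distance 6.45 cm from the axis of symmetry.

3.52×10^-10 T

No conduction current crosses the gap, so I_d there equals the 2.39×10^-4 A in the leads.
An Ampèrian loop of radius r encloses a fraction (r/R)² of I_d. Then B·2πr = μ₀ I_d (r/R)², giving B = μ₀ I_d r/(2πR²) = 3.52×10^-10 T.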